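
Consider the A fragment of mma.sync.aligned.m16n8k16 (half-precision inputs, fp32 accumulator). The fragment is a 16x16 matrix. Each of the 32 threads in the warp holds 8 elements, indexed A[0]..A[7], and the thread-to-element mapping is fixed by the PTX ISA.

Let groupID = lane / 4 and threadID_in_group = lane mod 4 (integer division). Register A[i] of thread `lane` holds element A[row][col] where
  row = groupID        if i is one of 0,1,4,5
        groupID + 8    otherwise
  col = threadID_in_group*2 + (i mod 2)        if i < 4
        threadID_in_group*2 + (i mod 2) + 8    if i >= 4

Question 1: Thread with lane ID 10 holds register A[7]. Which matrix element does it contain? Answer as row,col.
lane 10->10/4=2, 10 mod 4=2
i=7  r:2+8->10  c:2·2+1+8->13

10,13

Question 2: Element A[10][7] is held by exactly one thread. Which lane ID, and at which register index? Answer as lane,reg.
r=10->g=2,rb=1  c=7->cb=0,t=3,b0=1
L=2*4+3=11  i=0*4+1*2+1=3

11,3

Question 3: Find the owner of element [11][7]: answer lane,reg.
r=11->g=3,rb=1  c=7->cb=0,t=3,b0=1
L=3*4+3=15  i=0*4+1*2+1=3

15,3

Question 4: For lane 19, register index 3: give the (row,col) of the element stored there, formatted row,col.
19: G=4,T=3
[3] (4+8,3*2+1+0) = (12,7)

12,7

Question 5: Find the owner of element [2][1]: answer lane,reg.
8,1

r: 2->gid=2,r8=0  c: 1->c8=0,tid=0,i&1=1
L=2*4+0=8  i=0*4+0*2+1=1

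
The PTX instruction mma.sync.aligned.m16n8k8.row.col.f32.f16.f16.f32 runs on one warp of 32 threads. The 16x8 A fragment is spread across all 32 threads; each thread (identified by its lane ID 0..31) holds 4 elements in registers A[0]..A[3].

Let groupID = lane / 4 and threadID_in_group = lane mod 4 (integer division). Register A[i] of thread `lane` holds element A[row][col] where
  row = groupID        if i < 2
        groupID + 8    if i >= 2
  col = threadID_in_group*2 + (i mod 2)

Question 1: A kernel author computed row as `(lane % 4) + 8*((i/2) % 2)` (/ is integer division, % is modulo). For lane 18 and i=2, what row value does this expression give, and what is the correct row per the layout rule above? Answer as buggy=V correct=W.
buggy=10 correct=12

`(lane % 4) + 8*((i/2) % 2)`[18,2]->10
18: g=4,t=2
[2] (4+8,2*2+0) = (12,4)
row: 10 vs 12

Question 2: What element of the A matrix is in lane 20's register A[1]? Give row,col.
5,1

L=20=>grp=20>>2=5, tig=20&3=0
[1]=>row 5+0=5  col 0·2+1=1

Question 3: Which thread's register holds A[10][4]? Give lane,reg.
r: 10->gid=2,r8=1  c: 4->tid=2,i&1=0
L=2*4+2=10  i=1*2+0=2

10,2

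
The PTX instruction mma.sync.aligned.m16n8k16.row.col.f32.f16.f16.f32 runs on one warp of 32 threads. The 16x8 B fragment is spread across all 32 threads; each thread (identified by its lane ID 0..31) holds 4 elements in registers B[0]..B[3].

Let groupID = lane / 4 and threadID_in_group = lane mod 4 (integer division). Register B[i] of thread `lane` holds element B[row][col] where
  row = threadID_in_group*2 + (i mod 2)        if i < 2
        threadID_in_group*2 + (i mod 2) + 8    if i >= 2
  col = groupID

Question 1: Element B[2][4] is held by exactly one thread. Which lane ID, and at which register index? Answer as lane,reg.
c=4->g=4  r=2->rb=0,t=1,b0=0
L=4*4+1=17  i=0*2+0=0

17,0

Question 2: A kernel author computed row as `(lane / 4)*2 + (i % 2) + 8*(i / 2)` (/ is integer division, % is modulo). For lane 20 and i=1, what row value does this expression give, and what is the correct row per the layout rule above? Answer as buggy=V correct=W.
`(lane / 4)*2 + (i % 2) + 8*(i / 2)`[20,1]⇒11
L=20⇒gr=20>>2=5, th=20&3=0
[1]⇒row 0·2+1+0=1  col gr=5
row: 11 vs 1

buggy=11 correct=1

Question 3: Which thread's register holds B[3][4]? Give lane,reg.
17,1

c=4⇒gr=4  r=3⇒Rb=0,th=1,odd=1
L=4*4+1=17  i=0*2+1=1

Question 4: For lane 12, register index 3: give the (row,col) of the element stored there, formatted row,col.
9,3

lane 12→12/4=3, 12 mod 4=0
i=3  r:2·0+1+8→9  c:3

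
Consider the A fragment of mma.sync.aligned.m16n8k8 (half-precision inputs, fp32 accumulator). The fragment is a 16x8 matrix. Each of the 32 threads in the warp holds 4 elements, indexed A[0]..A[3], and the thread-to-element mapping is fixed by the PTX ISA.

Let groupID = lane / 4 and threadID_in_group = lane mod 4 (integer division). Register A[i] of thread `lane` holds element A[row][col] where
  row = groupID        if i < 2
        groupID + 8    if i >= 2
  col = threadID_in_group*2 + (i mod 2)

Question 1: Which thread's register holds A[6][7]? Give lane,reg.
27,1

r=6→G=6,rhi=0  c=7→T=3,p=1
L=6*4+3=27  i=0*2+1=1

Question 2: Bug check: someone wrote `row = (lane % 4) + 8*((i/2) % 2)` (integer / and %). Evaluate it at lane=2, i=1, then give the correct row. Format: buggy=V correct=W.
buggy=2 correct=0

`(lane % 4) + 8*((i/2) % 2)`[2,1]->2
L=2->gid=2>>2=0, tid=2&3=2
[1]->row 0+0=0  col 2·2+1=5
row: 2 vs 0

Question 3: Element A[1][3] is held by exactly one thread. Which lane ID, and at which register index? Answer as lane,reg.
r=1->g=1,rb=0  c=3->t=1,b0=1
L=1*4+1=5  i=0*2+1=1

5,1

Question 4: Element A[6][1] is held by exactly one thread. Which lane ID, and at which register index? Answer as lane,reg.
r:6=>grp=6,rB=0  c:1=>tig=0,lo=1
L=6*4+0=24  i=0*2+1=1

24,1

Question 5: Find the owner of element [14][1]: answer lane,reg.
r=14->g=6,rb=1  c=1->t=0,b0=1
L=6*4+0=24  i=1*2+1=3

24,3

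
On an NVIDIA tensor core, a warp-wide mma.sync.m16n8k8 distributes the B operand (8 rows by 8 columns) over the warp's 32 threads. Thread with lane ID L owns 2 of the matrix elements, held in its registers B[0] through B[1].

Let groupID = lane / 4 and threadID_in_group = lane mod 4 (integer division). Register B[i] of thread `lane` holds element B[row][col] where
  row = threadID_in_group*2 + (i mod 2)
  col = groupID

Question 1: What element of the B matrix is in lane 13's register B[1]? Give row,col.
3,3

lane 13=>13/4=3, 13 mod 4=1
i=1  r:2·1+1=>3  c:3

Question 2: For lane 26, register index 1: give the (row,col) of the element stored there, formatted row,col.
5,6

L=26->g=26>>2=6, t=26&3=2
[1]->row 2·2+1=5  col g=6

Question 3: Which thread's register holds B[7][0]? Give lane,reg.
3,1

c=0→G=0  r=7→T=3,p=1
L=0*4+3=3  i=1=1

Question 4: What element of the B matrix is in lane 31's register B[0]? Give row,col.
31: gr=7,th=3
[0] (3*2+0,7) = (6,7)

6,7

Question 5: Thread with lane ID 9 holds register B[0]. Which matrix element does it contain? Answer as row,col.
lane 9=>9/4=2, 9 mod 4=1
i=0  r:2·1+0=>2  c:2

2,2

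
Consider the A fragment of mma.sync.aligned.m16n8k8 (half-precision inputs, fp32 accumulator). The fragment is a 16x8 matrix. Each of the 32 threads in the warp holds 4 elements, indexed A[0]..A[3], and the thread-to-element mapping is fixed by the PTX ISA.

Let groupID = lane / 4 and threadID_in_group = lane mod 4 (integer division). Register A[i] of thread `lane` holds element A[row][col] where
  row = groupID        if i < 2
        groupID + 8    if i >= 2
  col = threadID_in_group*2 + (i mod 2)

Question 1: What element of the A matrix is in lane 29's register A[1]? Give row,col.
7,3

lane 29: gid=7 (29/4), tid=1 (29%4)
i=1: r=7+0=7, c=1*2+1=3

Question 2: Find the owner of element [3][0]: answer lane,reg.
r: 3->gid=3,r8=0  c: 0->tid=0,i&1=0
L=3*4+0=12  i=0*2+0=0

12,0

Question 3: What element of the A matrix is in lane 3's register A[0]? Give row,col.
L=3->gid=3>>2=0, tid=3&3=3
[0]->row 0+0=0  col 3·2+0=6

0,6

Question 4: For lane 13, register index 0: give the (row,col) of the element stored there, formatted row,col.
L=13->g=13>>2=3, t=13&3=1
[0]->row 3+0=3  col 1·2+0=2

3,2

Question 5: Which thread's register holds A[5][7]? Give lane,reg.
r=5⇒gr=5,Rb=0  c=7⇒th=3,odd=1
L=5*4+3=23  i=0*2+1=1

23,1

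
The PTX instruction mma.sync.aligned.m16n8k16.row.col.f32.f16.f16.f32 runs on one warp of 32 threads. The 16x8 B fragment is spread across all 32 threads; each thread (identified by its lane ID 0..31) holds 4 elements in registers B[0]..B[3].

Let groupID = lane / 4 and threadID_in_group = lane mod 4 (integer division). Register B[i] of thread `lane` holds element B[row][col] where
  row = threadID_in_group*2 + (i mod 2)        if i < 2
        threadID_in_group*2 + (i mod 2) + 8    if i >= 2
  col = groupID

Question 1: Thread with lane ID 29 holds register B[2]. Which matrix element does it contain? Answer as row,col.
lane 29: grp=7 (29/4), tig=1 (29%4)
i=2: r=1*2+0+8=10, c=grp=7

10,7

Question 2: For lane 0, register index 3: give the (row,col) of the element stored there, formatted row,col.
9,0

lane 0->0/4=0, 0 mod 4=0
i=3  r:2·0+1+8->9  c:0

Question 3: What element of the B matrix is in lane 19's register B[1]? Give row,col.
7,4

lane 19: gr=4 (19/4), th=3 (19%4)
i=1: r=3*2+1+0=7, c=gr=4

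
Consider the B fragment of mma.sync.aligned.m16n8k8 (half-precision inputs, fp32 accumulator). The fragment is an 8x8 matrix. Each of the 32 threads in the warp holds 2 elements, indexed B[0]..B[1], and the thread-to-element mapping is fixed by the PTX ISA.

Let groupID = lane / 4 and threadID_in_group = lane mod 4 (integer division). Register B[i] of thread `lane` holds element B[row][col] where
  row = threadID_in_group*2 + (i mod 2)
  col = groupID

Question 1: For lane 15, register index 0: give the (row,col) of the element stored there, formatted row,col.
6,3

lane 15: gid=3 (15/4), tid=3 (15%4)
i=0: r=3*2+0=6, c=gid=3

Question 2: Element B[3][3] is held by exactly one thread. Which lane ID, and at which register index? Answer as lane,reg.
13,1

c:3=>grp=3  r:3=>tig=1,lo=1
L=3*4+1=13  i=1=1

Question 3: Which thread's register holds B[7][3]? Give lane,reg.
15,1

c=3→G=3  r=7→T=3,p=1
L=3*4+3=15  i=1=1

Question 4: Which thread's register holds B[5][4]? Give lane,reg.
18,1

c:4=>grp=4  r:5=>tig=2,lo=1
L=4*4+2=18  i=1=1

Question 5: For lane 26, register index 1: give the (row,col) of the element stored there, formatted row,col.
5,6

26: gid=6,tid=2
[1] (2*2+1,6) = (5,6)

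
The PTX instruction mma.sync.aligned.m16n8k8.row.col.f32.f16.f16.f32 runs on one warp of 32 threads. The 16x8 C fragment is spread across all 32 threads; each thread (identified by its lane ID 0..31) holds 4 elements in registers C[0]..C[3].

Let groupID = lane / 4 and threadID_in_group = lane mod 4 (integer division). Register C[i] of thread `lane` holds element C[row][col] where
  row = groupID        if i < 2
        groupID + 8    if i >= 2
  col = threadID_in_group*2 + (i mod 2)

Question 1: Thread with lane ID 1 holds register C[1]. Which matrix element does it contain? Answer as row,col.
0,3

lane 1⇒1/4=0, 1 mod 4=1
i=1  r:0+0⇒0  c:2·1+1⇒3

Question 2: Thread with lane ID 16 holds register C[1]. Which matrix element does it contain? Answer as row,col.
4,1

16: grp=4,tig=0
[1] (4+0,0*2+1) = (4,1)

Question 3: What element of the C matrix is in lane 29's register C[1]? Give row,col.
lane 29⇒29/4=7, 29 mod 4=1
i=1  r:7+0⇒7  c:2·1+1⇒3

7,3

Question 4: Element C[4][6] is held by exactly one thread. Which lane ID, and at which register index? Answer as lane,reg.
r=4⇒gr=4,Rb=0  c=6⇒th=3,odd=0
L=4*4+3=19  i=0*2+0=0

19,0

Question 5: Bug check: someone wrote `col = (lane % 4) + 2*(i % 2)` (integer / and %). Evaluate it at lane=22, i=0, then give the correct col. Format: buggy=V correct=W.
buggy=2 correct=4

`(lane % 4) + 2*(i % 2)`[22,0]->2
L=22->gid=22>>2=5, tid=22&3=2
[0]->row 5+0=5  col 2·2+0=4
col: 2 vs 4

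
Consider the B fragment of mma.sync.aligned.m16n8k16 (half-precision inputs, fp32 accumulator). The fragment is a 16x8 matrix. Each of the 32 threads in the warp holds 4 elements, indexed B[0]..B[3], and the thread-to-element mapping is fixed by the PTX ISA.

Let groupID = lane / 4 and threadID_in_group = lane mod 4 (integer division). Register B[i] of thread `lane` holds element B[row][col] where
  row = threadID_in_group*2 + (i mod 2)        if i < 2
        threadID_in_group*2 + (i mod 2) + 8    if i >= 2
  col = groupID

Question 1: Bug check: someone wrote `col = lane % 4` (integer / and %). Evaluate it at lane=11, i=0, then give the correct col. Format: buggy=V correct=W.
buggy=3 correct=2

`lane % 4`[11,0]->3
lane 11: gid=2 (11/4), tid=3 (11%4)
i=0: r=3*2+0+0=6, c=gid=2
col: 3 vs 2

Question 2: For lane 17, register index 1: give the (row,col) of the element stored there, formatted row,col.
3,4

L=17=>grp=17>>2=4, tig=17&3=1
[1]=>row 1·2+1+0=3  col grp=4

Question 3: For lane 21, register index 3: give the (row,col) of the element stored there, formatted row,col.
11,5

L=21=>grp=21>>2=5, tig=21&3=1
[3]=>row 1·2+1+8=11  col grp=5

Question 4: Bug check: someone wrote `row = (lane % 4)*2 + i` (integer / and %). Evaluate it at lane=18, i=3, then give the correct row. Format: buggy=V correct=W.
`(lane % 4)*2 + i`[18,3]→7
lane 18→18/4=4, 18 mod 4=2
i=3  r:2·2+1+8→13  c:4
row: 7 vs 13

buggy=7 correct=13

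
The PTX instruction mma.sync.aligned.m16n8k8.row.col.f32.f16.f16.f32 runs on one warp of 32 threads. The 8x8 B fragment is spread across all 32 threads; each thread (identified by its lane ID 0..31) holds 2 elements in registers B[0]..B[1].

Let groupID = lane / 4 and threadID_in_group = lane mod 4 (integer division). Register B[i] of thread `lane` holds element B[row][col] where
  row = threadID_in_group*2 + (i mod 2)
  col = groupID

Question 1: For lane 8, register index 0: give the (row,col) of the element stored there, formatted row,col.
lane 8->8/4=2, 8 mod 4=0
i=0  r:2·0+0->0  c:2

0,2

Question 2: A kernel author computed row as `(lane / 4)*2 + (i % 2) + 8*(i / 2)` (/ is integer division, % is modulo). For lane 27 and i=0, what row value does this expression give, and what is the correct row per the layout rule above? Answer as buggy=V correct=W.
`(lane / 4)*2 + (i % 2) + 8*(i / 2)`[27,0]->12
lane 27: gid=6 (27/4), tid=3 (27%4)
i=0: r=3*2+0=6, c=gid=6
row: 12 vs 6

buggy=12 correct=6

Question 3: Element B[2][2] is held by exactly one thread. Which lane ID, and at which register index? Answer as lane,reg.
c=2→G=2  r=2→T=1,p=0
L=2*4+1=9  i=0=0

9,0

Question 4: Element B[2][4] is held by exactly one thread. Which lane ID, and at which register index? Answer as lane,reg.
17,0

c:4=>grp=4  r:2=>tig=1,lo=0
L=4*4+1=17  i=0=0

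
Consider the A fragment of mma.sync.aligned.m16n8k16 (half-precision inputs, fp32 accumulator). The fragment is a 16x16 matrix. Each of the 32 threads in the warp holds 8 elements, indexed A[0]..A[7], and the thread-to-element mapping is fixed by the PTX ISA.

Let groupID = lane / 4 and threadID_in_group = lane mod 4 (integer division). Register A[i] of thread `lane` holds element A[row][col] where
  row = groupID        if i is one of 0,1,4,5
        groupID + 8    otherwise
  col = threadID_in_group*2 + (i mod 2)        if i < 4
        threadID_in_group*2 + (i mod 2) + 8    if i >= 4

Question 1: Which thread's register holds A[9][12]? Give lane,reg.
r=9->g=1,rb=1  c=12->cb=1,t=2,b0=0
L=1*4+2=6  i=1*4+1*2+0=6

6,6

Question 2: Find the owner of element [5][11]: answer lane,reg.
r=5⇒gr=5,Rb=0  c=11⇒Cb=1,th=1,odd=1
L=5*4+1=21  i=1*4+0*2+1=5

21,5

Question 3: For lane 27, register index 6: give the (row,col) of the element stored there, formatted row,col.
14,14

27: G=6,T=3
[6] (6+8,3*2+0+8) = (14,14)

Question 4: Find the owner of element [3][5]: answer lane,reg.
14,1

r:3=>grp=3,rB=0  c:5=>cB=0,tig=2,lo=1
L=3*4+2=14  i=0*4+0*2+1=1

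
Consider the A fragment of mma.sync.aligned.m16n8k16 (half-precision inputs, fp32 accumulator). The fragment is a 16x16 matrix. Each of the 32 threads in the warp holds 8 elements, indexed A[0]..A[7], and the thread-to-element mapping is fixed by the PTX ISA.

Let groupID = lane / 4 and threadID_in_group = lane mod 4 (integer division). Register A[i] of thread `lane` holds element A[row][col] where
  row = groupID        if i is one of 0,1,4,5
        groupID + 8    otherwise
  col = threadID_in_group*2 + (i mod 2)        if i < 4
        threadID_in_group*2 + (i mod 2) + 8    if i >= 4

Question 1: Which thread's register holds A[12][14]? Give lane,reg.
r:12=>grp=4,rB=1  c:14=>cB=1,tig=3,lo=0
L=4*4+3=19  i=1*4+1*2+0=6

19,6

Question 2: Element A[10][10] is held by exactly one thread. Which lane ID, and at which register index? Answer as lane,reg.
r=10⇒gr=2,Rb=1  c=10⇒Cb=1,th=1,odd=0
L=2*4+1=9  i=1*4+1*2+0=6

9,6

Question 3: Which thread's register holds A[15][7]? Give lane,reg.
31,3

r=15->g=7,rb=1  c=7->cb=0,t=3,b0=1
L=7*4+3=31  i=0*4+1*2+1=3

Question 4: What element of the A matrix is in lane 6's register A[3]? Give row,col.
9,5

lane 6=>6/4=1, 6 mod 4=2
i=3  r:1+8=>9  c:2·2+1+0=>5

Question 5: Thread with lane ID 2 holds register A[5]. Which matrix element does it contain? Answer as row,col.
lane 2⇒2/4=0, 2 mod 4=2
i=5  r:0+0⇒0  c:2·2+1+8⇒13

0,13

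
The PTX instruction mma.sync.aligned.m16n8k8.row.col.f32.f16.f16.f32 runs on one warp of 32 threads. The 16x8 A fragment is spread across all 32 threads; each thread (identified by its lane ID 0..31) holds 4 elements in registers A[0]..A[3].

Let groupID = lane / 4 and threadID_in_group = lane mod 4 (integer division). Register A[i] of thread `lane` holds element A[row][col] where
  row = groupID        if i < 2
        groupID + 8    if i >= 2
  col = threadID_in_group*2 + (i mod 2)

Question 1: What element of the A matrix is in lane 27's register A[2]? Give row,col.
lane 27→27/4=6, 27 mod 4=3
i=2  r:6+8→14  c:2·3+0→6

14,6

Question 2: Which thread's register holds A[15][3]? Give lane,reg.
r=15->g=7,rb=1  c=3->t=1,b0=1
L=7*4+1=29  i=1*2+1=3

29,3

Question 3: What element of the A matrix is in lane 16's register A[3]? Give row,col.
16: gr=4,th=0
[3] (4+8,0*2+1) = (12,1)

12,1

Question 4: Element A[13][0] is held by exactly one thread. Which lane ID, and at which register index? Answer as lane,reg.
r=13⇒gr=5,Rb=1  c=0⇒th=0,odd=0
L=5*4+0=20  i=1*2+0=2

20,2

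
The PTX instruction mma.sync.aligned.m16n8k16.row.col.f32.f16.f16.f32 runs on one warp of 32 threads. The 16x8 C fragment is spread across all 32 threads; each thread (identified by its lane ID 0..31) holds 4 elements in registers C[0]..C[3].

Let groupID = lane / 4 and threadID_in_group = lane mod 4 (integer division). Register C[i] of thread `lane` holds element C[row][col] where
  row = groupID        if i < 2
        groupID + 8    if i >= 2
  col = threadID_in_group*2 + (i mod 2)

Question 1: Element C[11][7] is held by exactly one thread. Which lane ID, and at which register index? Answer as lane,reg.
15,3

r=11⇒gr=3,Rb=1  c=7⇒th=3,odd=1
L=3*4+3=15  i=1*2+1=3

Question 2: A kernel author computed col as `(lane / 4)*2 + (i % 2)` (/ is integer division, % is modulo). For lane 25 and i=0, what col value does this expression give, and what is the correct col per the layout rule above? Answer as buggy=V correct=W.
`(lane / 4)*2 + (i % 2)`[25,0]->12
lane 25: gid=6 (25/4), tid=1 (25%4)
i=0: r=6+0=6, c=1*2+0=2
col: 12 vs 2

buggy=12 correct=2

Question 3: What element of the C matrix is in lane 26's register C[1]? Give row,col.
lane 26⇒26/4=6, 26 mod 4=2
i=1  r:6+0⇒6  c:2·2+1⇒5

6,5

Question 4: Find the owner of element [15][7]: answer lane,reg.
31,3

r=15→G=7,rhi=1  c=7→T=3,p=1
L=7*4+3=31  i=1*2+1=3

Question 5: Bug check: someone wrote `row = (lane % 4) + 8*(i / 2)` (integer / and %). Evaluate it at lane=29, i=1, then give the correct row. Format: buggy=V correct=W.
`(lane % 4) + 8*(i / 2)`[29,1]=>1
lane 29: grp=7 (29/4), tig=1 (29%4)
i=1: r=7+0=7, c=1*2+1=3
row: 1 vs 7

buggy=1 correct=7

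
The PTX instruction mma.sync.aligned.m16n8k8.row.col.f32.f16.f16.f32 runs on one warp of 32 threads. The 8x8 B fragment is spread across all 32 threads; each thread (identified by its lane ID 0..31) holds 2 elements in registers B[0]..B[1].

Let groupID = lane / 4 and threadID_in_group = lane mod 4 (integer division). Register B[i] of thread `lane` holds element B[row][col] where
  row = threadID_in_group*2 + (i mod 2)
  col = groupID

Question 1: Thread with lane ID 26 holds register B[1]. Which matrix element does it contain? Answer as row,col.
5,6

L=26->g=26>>2=6, t=26&3=2
[1]->row 2·2+1=5  col g=6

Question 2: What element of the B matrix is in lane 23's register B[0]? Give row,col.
6,5

L=23→G=23>>2=5, T=23&3=3
[0]→row 3·2+0=6  col G=5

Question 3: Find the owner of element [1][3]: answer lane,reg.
c:3=>grp=3  r:1=>tig=0,lo=1
L=3*4+0=12  i=1=1

12,1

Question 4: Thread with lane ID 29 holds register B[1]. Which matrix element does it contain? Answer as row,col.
3,7

L=29→G=29>>2=7, T=29&3=1
[1]→row 1·2+1=3  col G=7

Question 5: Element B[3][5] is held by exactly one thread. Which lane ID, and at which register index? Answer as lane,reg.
c=5⇒gr=5  r=3⇒th=1,odd=1
L=5*4+1=21  i=1=1

21,1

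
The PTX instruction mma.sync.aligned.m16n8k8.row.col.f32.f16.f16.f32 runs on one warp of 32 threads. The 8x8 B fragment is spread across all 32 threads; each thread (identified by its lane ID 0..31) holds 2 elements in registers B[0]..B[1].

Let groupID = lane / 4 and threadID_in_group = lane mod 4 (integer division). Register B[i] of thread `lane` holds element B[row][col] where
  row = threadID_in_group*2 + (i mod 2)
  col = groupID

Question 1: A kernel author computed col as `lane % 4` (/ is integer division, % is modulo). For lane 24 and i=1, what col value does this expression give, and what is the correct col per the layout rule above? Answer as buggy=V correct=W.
`lane % 4`[24,1]->0
lane 24->24/4=6, 24 mod 4=0
i=1  r:2·0+1->1  c:6
col: 0 vs 6

buggy=0 correct=6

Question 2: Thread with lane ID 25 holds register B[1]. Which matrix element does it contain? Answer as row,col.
lane 25=>25/4=6, 25 mod 4=1
i=1  r:2·1+1=>3  c:6

3,6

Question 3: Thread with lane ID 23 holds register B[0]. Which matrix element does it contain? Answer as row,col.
6,5

lane 23: g=5 (23/4), t=3 (23%4)
i=0: r=3*2+0=6, c=g=5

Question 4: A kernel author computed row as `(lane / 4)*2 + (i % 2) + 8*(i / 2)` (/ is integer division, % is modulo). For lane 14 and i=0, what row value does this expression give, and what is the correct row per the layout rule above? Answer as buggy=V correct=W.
`(lane / 4)*2 + (i % 2) + 8*(i / 2)`[14,0]→6
L=14→G=14>>2=3, T=14&3=2
[0]→row 2·2+0=4  col G=3
row: 6 vs 4

buggy=6 correct=4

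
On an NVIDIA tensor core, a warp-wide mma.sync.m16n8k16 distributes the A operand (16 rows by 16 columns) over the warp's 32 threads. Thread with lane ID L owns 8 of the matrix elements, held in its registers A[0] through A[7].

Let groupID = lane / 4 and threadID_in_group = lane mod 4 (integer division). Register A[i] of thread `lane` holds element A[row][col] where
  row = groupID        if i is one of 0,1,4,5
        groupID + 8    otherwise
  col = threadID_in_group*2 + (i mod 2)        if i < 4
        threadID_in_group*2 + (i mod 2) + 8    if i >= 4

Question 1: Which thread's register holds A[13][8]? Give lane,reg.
20,6

r: 13->gid=5,r8=1  c: 8->c8=1,tid=0,i&1=0
L=5*4+0=20  i=1*4+1*2+0=6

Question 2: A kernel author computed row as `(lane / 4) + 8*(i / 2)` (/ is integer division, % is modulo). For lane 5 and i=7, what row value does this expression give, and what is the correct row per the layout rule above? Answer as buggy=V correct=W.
`(lane / 4) + 8*(i / 2)`[5,7]->25
L=5->g=5>>2=1, t=5&3=1
[7]->row 1+8=9  col 1·2+1+8=11
row: 25 vs 9

buggy=25 correct=9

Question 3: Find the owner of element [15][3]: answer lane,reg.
29,3

r=15⇒gr=7,Rb=1  c=3⇒Cb=0,th=1,odd=1
L=7*4+1=29  i=0*4+1*2+1=3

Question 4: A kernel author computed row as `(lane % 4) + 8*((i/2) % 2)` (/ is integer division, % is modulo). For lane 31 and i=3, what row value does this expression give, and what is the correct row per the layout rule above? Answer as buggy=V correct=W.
buggy=11 correct=15

`(lane % 4) + 8*((i/2) % 2)`[31,3]=>11
L=31=>grp=31>>2=7, tig=31&3=3
[3]=>row 7+8=15  col 3·2+1+0=7
row: 11 vs 15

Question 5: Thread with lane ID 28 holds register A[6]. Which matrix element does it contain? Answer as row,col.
15,8

lane 28→28/4=7, 28 mod 4=0
i=6  r:7+8→15  c:2·0+0+8→8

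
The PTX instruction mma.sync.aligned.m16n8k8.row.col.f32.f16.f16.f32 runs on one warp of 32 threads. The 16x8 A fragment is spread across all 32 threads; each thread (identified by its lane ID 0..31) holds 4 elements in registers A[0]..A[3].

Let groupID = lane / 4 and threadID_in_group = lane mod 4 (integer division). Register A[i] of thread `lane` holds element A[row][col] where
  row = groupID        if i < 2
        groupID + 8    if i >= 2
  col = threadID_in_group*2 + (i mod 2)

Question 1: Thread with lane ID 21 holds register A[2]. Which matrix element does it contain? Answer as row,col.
lane 21->21/4=5, 21 mod 4=1
i=2  r:5+8->13  c:2·1+0->2

13,2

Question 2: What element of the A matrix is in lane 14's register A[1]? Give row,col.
L=14->gid=14>>2=3, tid=14&3=2
[1]->row 3+0=3  col 2·2+1=5

3,5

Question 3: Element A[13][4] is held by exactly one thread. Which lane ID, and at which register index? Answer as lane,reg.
22,2

r=13→G=5,rhi=1  c=4→T=2,p=0
L=5*4+2=22  i=1*2+0=2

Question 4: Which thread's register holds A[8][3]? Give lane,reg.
1,3

r=8→G=0,rhi=1  c=3→T=1,p=1
L=0*4+1=1  i=1*2+1=3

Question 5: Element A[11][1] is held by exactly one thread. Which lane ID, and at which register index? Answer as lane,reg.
r=11→G=3,rhi=1  c=1→T=0,p=1
L=3*4+0=12  i=1*2+1=3

12,3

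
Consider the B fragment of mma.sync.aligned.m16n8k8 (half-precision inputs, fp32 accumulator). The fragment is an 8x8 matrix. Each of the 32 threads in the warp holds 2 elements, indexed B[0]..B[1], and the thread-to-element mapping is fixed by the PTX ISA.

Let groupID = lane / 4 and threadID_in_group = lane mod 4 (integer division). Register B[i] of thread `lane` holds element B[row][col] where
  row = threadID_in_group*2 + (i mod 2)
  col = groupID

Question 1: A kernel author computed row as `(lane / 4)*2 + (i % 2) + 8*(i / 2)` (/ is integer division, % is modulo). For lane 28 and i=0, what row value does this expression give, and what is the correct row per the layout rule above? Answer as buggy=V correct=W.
`(lane / 4)*2 + (i % 2) + 8*(i / 2)`[28,0]⇒14
lane 28: gr=7 (28/4), th=0 (28%4)
i=0: r=0*2+0=0, c=gr=7
row: 14 vs 0

buggy=14 correct=0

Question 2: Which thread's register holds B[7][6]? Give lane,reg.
c=6->g=6  r=7->t=3,b0=1
L=6*4+3=27  i=1=1

27,1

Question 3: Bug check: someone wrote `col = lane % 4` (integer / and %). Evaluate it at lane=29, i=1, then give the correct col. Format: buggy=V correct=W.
`lane % 4`[29,1]=>1
L=29=>grp=29>>2=7, tig=29&3=1
[1]=>row 1·2+1=3  col grp=7
col: 1 vs 7

buggy=1 correct=7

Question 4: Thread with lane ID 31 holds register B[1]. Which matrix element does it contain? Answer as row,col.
7,7

31: G=7,T=3
[1] (3*2+1,7) = (7,7)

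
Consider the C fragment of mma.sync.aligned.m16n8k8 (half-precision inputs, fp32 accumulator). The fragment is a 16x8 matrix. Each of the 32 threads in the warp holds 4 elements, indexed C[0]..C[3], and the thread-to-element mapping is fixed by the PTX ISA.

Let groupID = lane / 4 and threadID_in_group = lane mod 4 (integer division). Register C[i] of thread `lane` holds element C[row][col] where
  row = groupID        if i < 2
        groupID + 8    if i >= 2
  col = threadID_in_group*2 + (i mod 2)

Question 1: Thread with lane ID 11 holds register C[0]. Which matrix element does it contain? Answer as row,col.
2,6

L=11=>grp=11>>2=2, tig=11&3=3
[0]=>row 2+0=2  col 3·2+0=6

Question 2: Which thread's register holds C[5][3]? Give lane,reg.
r=5->g=5,rb=0  c=3->t=1,b0=1
L=5*4+1=21  i=0*2+1=1

21,1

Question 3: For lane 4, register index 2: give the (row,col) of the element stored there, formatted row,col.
9,0

L=4⇒gr=4>>2=1, th=4&3=0
[2]⇒row 1+8=9  col 0·2+0=0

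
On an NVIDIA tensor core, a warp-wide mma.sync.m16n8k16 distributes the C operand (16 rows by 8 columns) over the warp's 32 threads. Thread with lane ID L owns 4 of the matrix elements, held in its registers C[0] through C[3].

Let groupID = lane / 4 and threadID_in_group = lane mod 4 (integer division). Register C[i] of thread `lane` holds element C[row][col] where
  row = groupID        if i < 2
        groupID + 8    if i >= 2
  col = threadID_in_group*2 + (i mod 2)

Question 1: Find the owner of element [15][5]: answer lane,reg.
r=15→G=7,rhi=1  c=5→T=2,p=1
L=7*4+2=30  i=1*2+1=3

30,3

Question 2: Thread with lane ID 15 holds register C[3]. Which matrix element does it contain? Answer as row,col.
lane 15->15/4=3, 15 mod 4=3
i=3  r:3+8->11  c:2·3+1->7

11,7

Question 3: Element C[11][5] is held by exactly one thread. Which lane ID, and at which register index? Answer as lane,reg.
r:11=>grp=3,rB=1  c:5=>tig=2,lo=1
L=3*4+2=14  i=1*2+1=3

14,3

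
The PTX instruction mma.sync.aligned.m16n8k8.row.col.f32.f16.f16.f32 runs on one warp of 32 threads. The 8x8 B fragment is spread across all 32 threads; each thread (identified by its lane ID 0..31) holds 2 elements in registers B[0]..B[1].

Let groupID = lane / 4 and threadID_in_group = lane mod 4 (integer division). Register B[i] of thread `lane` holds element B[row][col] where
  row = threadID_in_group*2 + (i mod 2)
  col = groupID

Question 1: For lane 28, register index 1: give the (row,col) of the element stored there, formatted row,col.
L=28→G=28>>2=7, T=28&3=0
[1]→row 0·2+1=1  col G=7

1,7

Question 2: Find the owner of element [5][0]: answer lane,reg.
c: 0->gid=0  r: 5->tid=2,i&1=1
L=0*4+2=2  i=1=1

2,1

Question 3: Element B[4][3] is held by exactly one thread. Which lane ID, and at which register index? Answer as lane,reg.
14,0

c=3->g=3  r=4->t=2,b0=0
L=3*4+2=14  i=0=0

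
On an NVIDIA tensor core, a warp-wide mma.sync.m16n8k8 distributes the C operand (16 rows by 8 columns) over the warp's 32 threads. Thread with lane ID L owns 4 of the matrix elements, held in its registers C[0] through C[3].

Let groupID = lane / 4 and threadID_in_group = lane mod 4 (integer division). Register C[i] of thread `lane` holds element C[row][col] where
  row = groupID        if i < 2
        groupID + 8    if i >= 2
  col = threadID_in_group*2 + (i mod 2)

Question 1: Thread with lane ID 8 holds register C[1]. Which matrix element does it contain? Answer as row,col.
lane 8: grp=2 (8/4), tig=0 (8%4)
i=1: r=2+0=2, c=0*2+1=1

2,1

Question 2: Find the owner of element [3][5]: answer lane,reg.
14,1

r:3=>grp=3,rB=0  c:5=>tig=2,lo=1
L=3*4+2=14  i=0*2+1=1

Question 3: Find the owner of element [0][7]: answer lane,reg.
3,1

r=0->g=0,rb=0  c=7->t=3,b0=1
L=0*4+3=3  i=0*2+1=1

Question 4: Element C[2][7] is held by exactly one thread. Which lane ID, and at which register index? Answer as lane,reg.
r: 2->gid=2,r8=0  c: 7->tid=3,i&1=1
L=2*4+3=11  i=0*2+1=1

11,1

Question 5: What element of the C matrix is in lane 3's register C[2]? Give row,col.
3: G=0,T=3
[2] (0+8,3*2+0) = (8,6)

8,6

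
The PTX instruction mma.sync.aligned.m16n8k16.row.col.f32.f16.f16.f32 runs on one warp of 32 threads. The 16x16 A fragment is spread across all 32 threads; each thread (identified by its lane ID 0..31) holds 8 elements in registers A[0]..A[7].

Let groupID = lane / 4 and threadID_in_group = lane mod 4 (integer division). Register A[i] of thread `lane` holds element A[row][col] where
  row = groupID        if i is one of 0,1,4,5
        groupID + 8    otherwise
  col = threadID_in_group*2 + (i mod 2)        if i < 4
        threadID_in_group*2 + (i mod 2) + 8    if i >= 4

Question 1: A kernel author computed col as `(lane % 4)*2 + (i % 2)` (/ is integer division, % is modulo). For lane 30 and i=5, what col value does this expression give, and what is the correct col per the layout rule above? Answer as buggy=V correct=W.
buggy=5 correct=13

`(lane % 4)*2 + (i % 2)`[30,5]→5
L=30→G=30>>2=7, T=30&3=2
[5]→row 7+0=7  col 2·2+1+8=13
col: 5 vs 13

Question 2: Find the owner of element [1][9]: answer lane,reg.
r: 1->gid=1,r8=0  c: 9->c8=1,tid=0,i&1=1
L=1*4+0=4  i=1*4+0*2+1=5

4,5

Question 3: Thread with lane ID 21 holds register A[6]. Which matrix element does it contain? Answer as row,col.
lane 21→21/4=5, 21 mod 4=1
i=6  r:5+8→13  c:2·1+0+8→10

13,10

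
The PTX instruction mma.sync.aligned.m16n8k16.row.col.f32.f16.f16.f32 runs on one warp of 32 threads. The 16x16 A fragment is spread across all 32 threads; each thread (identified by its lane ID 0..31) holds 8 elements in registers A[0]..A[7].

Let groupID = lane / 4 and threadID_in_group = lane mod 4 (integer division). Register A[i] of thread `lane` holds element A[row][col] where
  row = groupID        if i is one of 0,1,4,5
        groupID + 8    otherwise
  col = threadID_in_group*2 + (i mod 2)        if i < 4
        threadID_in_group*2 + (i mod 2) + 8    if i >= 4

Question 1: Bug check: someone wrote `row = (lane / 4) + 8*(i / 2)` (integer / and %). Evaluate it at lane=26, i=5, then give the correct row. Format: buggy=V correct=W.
buggy=22 correct=6

`(lane / 4) + 8*(i / 2)`[26,5]->22
lane 26->26/4=6, 26 mod 4=2
i=5  r:6+0->6  c:2·2+1+8->13
row: 22 vs 6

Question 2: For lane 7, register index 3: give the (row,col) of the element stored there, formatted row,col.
lane 7: g=1 (7/4), t=3 (7%4)
i=3: r=1+8=9, c=3*2+1+0=7

9,7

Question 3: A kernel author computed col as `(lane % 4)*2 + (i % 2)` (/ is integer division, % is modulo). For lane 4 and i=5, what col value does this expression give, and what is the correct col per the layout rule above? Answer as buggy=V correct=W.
buggy=1 correct=9

`(lane % 4)*2 + (i % 2)`[4,5]->1
4: g=1,t=0
[5] (1+0,0*2+1+8) = (1,9)
col: 1 vs 9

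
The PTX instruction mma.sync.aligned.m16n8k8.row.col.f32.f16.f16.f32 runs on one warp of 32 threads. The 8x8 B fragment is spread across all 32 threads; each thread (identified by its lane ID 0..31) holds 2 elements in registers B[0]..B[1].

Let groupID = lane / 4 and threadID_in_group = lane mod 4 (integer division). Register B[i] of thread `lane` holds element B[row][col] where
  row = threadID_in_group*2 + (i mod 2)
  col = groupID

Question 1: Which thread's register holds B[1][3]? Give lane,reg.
c=3⇒gr=3  r=1⇒th=0,odd=1
L=3*4+0=12  i=1=1

12,1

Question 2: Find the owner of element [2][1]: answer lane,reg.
5,0

c=1⇒gr=1  r=2⇒th=1,odd=0
L=1*4+1=5  i=0=0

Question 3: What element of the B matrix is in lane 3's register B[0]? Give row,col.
6,0

lane 3->3/4=0, 3 mod 4=3
i=0  r:2·3+0->6  c:0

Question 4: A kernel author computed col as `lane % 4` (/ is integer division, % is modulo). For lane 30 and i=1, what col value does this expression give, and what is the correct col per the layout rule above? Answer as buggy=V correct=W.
buggy=2 correct=7

`lane % 4`[30,1]=>2
lane 30=>30/4=7, 30 mod 4=2
i=1  r:2·2+1=>5  c:7
col: 2 vs 7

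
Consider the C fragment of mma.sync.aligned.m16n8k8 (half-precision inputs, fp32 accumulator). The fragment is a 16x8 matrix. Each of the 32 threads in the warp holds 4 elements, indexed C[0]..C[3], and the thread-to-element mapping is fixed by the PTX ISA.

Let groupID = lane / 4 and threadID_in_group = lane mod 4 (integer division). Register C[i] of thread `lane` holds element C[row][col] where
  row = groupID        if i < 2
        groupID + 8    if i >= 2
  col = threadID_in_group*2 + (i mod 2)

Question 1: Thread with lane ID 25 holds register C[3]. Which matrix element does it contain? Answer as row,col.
14,3

L=25->gid=25>>2=6, tid=25&3=1
[3]->row 6+8=14  col 1·2+1=3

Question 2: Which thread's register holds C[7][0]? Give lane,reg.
r=7→G=7,rhi=0  c=0→T=0,p=0
L=7*4+0=28  i=0*2+0=0

28,0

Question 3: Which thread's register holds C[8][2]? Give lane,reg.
1,2

r=8⇒gr=0,Rb=1  c=2⇒th=1,odd=0
L=0*4+1=1  i=1*2+0=2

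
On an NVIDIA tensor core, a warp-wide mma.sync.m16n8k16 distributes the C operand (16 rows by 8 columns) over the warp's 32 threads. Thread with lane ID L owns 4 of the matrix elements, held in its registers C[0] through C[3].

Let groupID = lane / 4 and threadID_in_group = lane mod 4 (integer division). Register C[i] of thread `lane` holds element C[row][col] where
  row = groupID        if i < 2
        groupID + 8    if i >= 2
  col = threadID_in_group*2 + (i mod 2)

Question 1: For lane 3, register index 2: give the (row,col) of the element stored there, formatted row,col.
8,6

L=3->g=3>>2=0, t=3&3=3
[2]->row 0+8=8  col 3·2+0=6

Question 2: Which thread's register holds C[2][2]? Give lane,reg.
r: 2->gid=2,r8=0  c: 2->tid=1,i&1=0
L=2*4+1=9  i=0*2+0=0

9,0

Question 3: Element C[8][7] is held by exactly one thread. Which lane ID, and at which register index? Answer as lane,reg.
3,3

r:8=>grp=0,rB=1  c:7=>tig=3,lo=1
L=0*4+3=3  i=1*2+1=3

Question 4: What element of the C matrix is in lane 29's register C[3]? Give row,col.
15,3

lane 29->29/4=7, 29 mod 4=1
i=3  r:7+8->15  c:2·1+1->3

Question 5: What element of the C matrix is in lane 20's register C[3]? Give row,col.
13,1

lane 20⇒20/4=5, 20 mod 4=0
i=3  r:5+8⇒13  c:2·0+1⇒1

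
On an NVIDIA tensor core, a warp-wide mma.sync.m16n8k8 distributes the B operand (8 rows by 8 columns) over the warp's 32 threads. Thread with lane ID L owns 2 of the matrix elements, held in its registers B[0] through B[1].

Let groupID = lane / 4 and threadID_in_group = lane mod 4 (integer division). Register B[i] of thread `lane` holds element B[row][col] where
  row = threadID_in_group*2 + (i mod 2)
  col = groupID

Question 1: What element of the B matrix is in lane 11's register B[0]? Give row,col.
6,2

lane 11: g=2 (11/4), t=3 (11%4)
i=0: r=3*2+0=6, c=g=2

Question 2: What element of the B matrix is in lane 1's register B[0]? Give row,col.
lane 1->1/4=0, 1 mod 4=1
i=0  r:2·1+0->2  c:0

2,0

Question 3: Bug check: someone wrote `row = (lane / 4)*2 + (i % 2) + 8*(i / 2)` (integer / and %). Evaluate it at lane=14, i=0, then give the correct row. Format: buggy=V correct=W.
buggy=6 correct=4

`(lane / 4)*2 + (i % 2) + 8*(i / 2)`[14,0]->6
14: gid=3,tid=2
[0] (2*2+0,3) = (4,3)
row: 6 vs 4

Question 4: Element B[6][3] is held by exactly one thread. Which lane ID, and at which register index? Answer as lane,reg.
c=3->g=3  r=6->t=3,b0=0
L=3*4+3=15  i=0=0

15,0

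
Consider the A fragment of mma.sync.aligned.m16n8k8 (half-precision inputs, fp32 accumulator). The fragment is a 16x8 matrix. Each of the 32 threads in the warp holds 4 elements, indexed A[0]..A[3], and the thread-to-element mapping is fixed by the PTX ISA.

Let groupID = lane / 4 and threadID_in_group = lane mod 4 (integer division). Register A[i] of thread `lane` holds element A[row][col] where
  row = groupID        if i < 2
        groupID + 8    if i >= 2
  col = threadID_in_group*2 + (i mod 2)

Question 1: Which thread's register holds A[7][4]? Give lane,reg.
30,0

r=7⇒gr=7,Rb=0  c=4⇒th=2,odd=0
L=7*4+2=30  i=0*2+0=0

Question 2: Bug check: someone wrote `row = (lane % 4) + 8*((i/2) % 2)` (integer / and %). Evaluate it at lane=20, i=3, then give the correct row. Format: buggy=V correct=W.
`(lane % 4) + 8*((i/2) % 2)`[20,3]=>8
20: grp=5,tig=0
[3] (5+8,0*2+1) = (13,1)
row: 8 vs 13

buggy=8 correct=13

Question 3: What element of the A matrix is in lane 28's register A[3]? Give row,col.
lane 28: grp=7 (28/4), tig=0 (28%4)
i=3: r=7+8=15, c=0*2+1=1

15,1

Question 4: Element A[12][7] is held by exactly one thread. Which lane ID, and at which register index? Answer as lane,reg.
r: 12->gid=4,r8=1  c: 7->tid=3,i&1=1
L=4*4+3=19  i=1*2+1=3

19,3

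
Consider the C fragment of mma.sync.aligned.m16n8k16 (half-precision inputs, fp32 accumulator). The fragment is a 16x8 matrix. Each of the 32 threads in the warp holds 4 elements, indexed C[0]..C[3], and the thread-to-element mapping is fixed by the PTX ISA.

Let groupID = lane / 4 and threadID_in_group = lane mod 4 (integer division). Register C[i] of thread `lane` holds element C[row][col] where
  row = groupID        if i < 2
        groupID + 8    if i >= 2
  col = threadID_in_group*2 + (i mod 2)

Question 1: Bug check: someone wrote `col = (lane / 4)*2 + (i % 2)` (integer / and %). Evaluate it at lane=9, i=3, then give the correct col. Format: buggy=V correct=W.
`(lane / 4)*2 + (i % 2)`[9,3]->5
lane 9->9/4=2, 9 mod 4=1
i=3  r:2+8->10  c:2·1+1->3
col: 5 vs 3

buggy=5 correct=3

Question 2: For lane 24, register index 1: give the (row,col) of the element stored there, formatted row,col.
lane 24→24/4=6, 24 mod 4=0
i=1  r:6+0→6  c:2·0+1→1

6,1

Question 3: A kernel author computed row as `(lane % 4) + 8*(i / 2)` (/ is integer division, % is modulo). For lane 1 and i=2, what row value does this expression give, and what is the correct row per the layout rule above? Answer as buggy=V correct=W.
`(lane % 4) + 8*(i / 2)`[1,2]⇒9
L=1⇒gr=1>>2=0, th=1&3=1
[2]⇒row 0+8=8  col 1·2+0=2
row: 9 vs 8

buggy=9 correct=8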